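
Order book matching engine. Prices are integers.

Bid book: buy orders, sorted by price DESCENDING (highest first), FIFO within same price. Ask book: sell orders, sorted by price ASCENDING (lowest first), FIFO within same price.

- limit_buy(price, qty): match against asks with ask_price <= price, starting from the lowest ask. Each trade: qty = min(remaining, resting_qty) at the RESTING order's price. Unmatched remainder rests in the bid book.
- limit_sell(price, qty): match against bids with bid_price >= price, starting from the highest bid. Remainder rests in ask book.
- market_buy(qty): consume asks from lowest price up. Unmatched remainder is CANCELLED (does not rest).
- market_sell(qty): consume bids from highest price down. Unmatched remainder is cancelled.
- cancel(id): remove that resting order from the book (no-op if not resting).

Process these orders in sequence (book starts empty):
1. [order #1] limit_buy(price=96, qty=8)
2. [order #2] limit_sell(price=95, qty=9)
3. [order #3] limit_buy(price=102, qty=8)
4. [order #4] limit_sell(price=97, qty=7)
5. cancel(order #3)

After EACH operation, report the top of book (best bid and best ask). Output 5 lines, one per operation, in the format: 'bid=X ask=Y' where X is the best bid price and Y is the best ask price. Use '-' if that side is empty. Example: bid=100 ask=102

After op 1 [order #1] limit_buy(price=96, qty=8): fills=none; bids=[#1:8@96] asks=[-]
After op 2 [order #2] limit_sell(price=95, qty=9): fills=#1x#2:8@96; bids=[-] asks=[#2:1@95]
After op 3 [order #3] limit_buy(price=102, qty=8): fills=#3x#2:1@95; bids=[#3:7@102] asks=[-]
After op 4 [order #4] limit_sell(price=97, qty=7): fills=#3x#4:7@102; bids=[-] asks=[-]
After op 5 cancel(order #3): fills=none; bids=[-] asks=[-]

Answer: bid=96 ask=-
bid=- ask=95
bid=102 ask=-
bid=- ask=-
bid=- ask=-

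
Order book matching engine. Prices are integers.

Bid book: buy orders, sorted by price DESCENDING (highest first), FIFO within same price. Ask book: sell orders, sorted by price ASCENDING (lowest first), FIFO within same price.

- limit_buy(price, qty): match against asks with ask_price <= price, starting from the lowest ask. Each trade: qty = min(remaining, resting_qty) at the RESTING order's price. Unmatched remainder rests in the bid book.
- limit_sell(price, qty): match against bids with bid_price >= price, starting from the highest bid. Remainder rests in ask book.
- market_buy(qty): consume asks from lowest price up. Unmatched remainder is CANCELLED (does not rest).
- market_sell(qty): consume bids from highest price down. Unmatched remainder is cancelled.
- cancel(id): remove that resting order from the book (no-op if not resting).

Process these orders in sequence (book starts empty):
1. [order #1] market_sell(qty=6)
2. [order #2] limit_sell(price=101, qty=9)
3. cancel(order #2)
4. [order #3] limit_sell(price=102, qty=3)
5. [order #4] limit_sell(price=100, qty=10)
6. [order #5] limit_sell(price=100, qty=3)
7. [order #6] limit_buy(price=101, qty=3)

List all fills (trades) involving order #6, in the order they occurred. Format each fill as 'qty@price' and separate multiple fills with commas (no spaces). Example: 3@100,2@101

After op 1 [order #1] market_sell(qty=6): fills=none; bids=[-] asks=[-]
After op 2 [order #2] limit_sell(price=101, qty=9): fills=none; bids=[-] asks=[#2:9@101]
After op 3 cancel(order #2): fills=none; bids=[-] asks=[-]
After op 4 [order #3] limit_sell(price=102, qty=3): fills=none; bids=[-] asks=[#3:3@102]
After op 5 [order #4] limit_sell(price=100, qty=10): fills=none; bids=[-] asks=[#4:10@100 #3:3@102]
After op 6 [order #5] limit_sell(price=100, qty=3): fills=none; bids=[-] asks=[#4:10@100 #5:3@100 #3:3@102]
After op 7 [order #6] limit_buy(price=101, qty=3): fills=#6x#4:3@100; bids=[-] asks=[#4:7@100 #5:3@100 #3:3@102]

Answer: 3@100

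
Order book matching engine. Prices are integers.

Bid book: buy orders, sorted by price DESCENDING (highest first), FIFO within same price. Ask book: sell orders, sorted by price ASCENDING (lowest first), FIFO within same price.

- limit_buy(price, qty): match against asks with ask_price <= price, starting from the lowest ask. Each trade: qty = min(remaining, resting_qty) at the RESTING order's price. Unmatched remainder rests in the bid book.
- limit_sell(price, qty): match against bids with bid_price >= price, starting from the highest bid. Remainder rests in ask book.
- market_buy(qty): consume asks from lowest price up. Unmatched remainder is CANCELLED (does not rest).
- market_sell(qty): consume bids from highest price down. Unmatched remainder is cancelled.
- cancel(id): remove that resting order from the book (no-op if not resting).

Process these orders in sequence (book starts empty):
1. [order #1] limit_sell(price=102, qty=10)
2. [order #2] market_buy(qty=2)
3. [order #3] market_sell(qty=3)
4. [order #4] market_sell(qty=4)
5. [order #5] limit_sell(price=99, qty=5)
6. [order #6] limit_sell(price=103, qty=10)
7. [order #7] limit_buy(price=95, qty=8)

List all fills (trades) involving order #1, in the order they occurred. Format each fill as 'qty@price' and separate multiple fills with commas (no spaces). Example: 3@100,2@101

Answer: 2@102

Derivation:
After op 1 [order #1] limit_sell(price=102, qty=10): fills=none; bids=[-] asks=[#1:10@102]
After op 2 [order #2] market_buy(qty=2): fills=#2x#1:2@102; bids=[-] asks=[#1:8@102]
After op 3 [order #3] market_sell(qty=3): fills=none; bids=[-] asks=[#1:8@102]
After op 4 [order #4] market_sell(qty=4): fills=none; bids=[-] asks=[#1:8@102]
After op 5 [order #5] limit_sell(price=99, qty=5): fills=none; bids=[-] asks=[#5:5@99 #1:8@102]
After op 6 [order #6] limit_sell(price=103, qty=10): fills=none; bids=[-] asks=[#5:5@99 #1:8@102 #6:10@103]
After op 7 [order #7] limit_buy(price=95, qty=8): fills=none; bids=[#7:8@95] asks=[#5:5@99 #1:8@102 #6:10@103]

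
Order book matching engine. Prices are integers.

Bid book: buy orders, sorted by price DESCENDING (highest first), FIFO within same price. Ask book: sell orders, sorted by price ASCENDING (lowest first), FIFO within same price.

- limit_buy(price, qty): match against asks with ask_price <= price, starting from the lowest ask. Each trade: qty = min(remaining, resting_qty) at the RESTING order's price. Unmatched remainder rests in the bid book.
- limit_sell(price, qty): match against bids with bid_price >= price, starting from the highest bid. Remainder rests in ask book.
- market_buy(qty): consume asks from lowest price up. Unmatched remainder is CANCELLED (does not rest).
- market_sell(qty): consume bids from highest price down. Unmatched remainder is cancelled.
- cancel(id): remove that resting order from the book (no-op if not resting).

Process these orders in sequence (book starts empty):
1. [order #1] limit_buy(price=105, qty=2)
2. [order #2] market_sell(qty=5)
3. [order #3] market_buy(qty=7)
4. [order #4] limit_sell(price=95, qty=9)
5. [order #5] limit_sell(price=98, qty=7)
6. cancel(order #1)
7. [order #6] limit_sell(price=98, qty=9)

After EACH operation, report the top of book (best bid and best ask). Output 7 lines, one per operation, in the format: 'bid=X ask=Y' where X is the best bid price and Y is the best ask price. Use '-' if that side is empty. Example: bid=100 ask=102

After op 1 [order #1] limit_buy(price=105, qty=2): fills=none; bids=[#1:2@105] asks=[-]
After op 2 [order #2] market_sell(qty=5): fills=#1x#2:2@105; bids=[-] asks=[-]
After op 3 [order #3] market_buy(qty=7): fills=none; bids=[-] asks=[-]
After op 4 [order #4] limit_sell(price=95, qty=9): fills=none; bids=[-] asks=[#4:9@95]
After op 5 [order #5] limit_sell(price=98, qty=7): fills=none; bids=[-] asks=[#4:9@95 #5:7@98]
After op 6 cancel(order #1): fills=none; bids=[-] asks=[#4:9@95 #5:7@98]
After op 7 [order #6] limit_sell(price=98, qty=9): fills=none; bids=[-] asks=[#4:9@95 #5:7@98 #6:9@98]

Answer: bid=105 ask=-
bid=- ask=-
bid=- ask=-
bid=- ask=95
bid=- ask=95
bid=- ask=95
bid=- ask=95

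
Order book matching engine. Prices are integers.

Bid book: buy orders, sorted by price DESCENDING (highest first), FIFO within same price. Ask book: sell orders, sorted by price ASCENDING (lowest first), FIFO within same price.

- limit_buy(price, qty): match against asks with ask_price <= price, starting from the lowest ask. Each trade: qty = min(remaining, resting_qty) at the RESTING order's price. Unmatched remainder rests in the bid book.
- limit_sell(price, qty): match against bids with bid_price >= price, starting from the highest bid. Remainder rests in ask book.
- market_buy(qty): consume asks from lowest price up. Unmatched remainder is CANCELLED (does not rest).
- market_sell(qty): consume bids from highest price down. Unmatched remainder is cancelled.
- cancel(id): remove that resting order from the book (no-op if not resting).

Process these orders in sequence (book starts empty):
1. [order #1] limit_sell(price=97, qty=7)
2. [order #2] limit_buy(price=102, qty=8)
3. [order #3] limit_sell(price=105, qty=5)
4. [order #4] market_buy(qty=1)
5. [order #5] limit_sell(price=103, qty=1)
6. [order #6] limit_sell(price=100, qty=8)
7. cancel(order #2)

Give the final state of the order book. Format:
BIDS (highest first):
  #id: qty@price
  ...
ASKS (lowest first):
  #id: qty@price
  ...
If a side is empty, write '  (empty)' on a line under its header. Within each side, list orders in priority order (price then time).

After op 1 [order #1] limit_sell(price=97, qty=7): fills=none; bids=[-] asks=[#1:7@97]
After op 2 [order #2] limit_buy(price=102, qty=8): fills=#2x#1:7@97; bids=[#2:1@102] asks=[-]
After op 3 [order #3] limit_sell(price=105, qty=5): fills=none; bids=[#2:1@102] asks=[#3:5@105]
After op 4 [order #4] market_buy(qty=1): fills=#4x#3:1@105; bids=[#2:1@102] asks=[#3:4@105]
After op 5 [order #5] limit_sell(price=103, qty=1): fills=none; bids=[#2:1@102] asks=[#5:1@103 #3:4@105]
After op 6 [order #6] limit_sell(price=100, qty=8): fills=#2x#6:1@102; bids=[-] asks=[#6:7@100 #5:1@103 #3:4@105]
After op 7 cancel(order #2): fills=none; bids=[-] asks=[#6:7@100 #5:1@103 #3:4@105]

Answer: BIDS (highest first):
  (empty)
ASKS (lowest first):
  #6: 7@100
  #5: 1@103
  #3: 4@105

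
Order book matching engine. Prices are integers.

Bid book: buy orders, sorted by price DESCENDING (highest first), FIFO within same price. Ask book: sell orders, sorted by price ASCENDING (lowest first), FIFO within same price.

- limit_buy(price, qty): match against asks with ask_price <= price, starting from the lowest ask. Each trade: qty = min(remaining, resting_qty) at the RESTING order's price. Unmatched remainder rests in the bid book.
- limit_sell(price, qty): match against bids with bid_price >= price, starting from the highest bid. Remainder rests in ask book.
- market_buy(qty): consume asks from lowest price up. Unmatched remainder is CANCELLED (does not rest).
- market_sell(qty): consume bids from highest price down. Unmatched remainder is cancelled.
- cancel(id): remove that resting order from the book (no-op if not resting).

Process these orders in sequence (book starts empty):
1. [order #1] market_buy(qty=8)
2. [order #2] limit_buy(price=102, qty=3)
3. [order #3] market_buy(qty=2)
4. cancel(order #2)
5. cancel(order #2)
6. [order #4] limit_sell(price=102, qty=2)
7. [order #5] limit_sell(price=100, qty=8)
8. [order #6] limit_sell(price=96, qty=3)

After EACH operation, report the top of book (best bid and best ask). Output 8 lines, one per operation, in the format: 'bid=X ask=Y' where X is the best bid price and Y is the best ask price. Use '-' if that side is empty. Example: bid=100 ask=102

Answer: bid=- ask=-
bid=102 ask=-
bid=102 ask=-
bid=- ask=-
bid=- ask=-
bid=- ask=102
bid=- ask=100
bid=- ask=96

Derivation:
After op 1 [order #1] market_buy(qty=8): fills=none; bids=[-] asks=[-]
After op 2 [order #2] limit_buy(price=102, qty=3): fills=none; bids=[#2:3@102] asks=[-]
After op 3 [order #3] market_buy(qty=2): fills=none; bids=[#2:3@102] asks=[-]
After op 4 cancel(order #2): fills=none; bids=[-] asks=[-]
After op 5 cancel(order #2): fills=none; bids=[-] asks=[-]
After op 6 [order #4] limit_sell(price=102, qty=2): fills=none; bids=[-] asks=[#4:2@102]
After op 7 [order #5] limit_sell(price=100, qty=8): fills=none; bids=[-] asks=[#5:8@100 #4:2@102]
After op 8 [order #6] limit_sell(price=96, qty=3): fills=none; bids=[-] asks=[#6:3@96 #5:8@100 #4:2@102]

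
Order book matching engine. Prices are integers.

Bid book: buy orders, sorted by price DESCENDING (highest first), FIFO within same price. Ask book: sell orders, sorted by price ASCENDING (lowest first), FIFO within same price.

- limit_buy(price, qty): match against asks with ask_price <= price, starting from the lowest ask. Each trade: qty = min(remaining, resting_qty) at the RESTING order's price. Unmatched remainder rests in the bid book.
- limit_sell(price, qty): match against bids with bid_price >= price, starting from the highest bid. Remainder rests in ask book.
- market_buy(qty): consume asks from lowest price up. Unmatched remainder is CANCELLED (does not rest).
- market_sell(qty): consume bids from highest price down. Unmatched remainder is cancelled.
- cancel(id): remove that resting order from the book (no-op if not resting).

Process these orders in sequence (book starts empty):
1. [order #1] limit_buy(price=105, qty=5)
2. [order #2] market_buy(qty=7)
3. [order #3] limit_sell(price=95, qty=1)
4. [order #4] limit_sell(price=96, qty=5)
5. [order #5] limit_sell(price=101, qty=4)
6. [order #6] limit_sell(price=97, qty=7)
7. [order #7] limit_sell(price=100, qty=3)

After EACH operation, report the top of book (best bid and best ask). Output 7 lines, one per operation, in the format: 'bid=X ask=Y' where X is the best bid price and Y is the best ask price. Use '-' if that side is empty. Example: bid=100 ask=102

After op 1 [order #1] limit_buy(price=105, qty=5): fills=none; bids=[#1:5@105] asks=[-]
After op 2 [order #2] market_buy(qty=7): fills=none; bids=[#1:5@105] asks=[-]
After op 3 [order #3] limit_sell(price=95, qty=1): fills=#1x#3:1@105; bids=[#1:4@105] asks=[-]
After op 4 [order #4] limit_sell(price=96, qty=5): fills=#1x#4:4@105; bids=[-] asks=[#4:1@96]
After op 5 [order #5] limit_sell(price=101, qty=4): fills=none; bids=[-] asks=[#4:1@96 #5:4@101]
After op 6 [order #6] limit_sell(price=97, qty=7): fills=none; bids=[-] asks=[#4:1@96 #6:7@97 #5:4@101]
After op 7 [order #7] limit_sell(price=100, qty=3): fills=none; bids=[-] asks=[#4:1@96 #6:7@97 #7:3@100 #5:4@101]

Answer: bid=105 ask=-
bid=105 ask=-
bid=105 ask=-
bid=- ask=96
bid=- ask=96
bid=- ask=96
bid=- ask=96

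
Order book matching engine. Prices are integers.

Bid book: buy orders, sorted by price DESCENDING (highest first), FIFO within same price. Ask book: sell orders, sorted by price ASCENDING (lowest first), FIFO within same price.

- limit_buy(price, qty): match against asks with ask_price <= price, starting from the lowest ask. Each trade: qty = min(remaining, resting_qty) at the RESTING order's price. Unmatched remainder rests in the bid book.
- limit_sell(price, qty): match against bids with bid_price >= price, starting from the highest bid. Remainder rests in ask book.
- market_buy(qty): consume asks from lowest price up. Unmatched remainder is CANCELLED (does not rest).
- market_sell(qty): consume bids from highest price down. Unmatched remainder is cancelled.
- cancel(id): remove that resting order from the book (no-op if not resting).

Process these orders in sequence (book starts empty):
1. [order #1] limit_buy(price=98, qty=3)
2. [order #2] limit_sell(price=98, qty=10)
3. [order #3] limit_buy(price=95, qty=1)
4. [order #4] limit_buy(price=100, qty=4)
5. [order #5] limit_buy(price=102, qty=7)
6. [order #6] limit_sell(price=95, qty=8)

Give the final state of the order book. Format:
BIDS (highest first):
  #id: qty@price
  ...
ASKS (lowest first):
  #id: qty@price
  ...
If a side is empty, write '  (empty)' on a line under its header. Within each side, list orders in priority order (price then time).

After op 1 [order #1] limit_buy(price=98, qty=3): fills=none; bids=[#1:3@98] asks=[-]
After op 2 [order #2] limit_sell(price=98, qty=10): fills=#1x#2:3@98; bids=[-] asks=[#2:7@98]
After op 3 [order #3] limit_buy(price=95, qty=1): fills=none; bids=[#3:1@95] asks=[#2:7@98]
After op 4 [order #4] limit_buy(price=100, qty=4): fills=#4x#2:4@98; bids=[#3:1@95] asks=[#2:3@98]
After op 5 [order #5] limit_buy(price=102, qty=7): fills=#5x#2:3@98; bids=[#5:4@102 #3:1@95] asks=[-]
After op 6 [order #6] limit_sell(price=95, qty=8): fills=#5x#6:4@102 #3x#6:1@95; bids=[-] asks=[#6:3@95]

Answer: BIDS (highest first):
  (empty)
ASKS (lowest first):
  #6: 3@95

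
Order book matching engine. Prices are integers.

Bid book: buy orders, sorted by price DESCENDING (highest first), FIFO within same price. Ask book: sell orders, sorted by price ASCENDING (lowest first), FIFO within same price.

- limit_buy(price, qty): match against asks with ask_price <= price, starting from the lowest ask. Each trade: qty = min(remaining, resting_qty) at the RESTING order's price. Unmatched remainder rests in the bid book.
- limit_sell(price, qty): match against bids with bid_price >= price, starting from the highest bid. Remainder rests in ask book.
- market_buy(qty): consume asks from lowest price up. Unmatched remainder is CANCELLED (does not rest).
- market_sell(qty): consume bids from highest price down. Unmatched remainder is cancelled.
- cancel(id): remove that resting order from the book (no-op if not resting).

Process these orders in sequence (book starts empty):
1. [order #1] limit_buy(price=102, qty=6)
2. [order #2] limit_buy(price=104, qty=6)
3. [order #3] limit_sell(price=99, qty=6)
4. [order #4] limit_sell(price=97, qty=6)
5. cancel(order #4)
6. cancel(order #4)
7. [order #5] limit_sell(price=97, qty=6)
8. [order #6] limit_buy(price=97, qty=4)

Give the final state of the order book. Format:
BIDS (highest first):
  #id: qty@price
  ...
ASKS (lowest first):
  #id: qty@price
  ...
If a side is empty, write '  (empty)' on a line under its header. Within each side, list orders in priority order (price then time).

After op 1 [order #1] limit_buy(price=102, qty=6): fills=none; bids=[#1:6@102] asks=[-]
After op 2 [order #2] limit_buy(price=104, qty=6): fills=none; bids=[#2:6@104 #1:6@102] asks=[-]
After op 3 [order #3] limit_sell(price=99, qty=6): fills=#2x#3:6@104; bids=[#1:6@102] asks=[-]
After op 4 [order #4] limit_sell(price=97, qty=6): fills=#1x#4:6@102; bids=[-] asks=[-]
After op 5 cancel(order #4): fills=none; bids=[-] asks=[-]
After op 6 cancel(order #4): fills=none; bids=[-] asks=[-]
After op 7 [order #5] limit_sell(price=97, qty=6): fills=none; bids=[-] asks=[#5:6@97]
After op 8 [order #6] limit_buy(price=97, qty=4): fills=#6x#5:4@97; bids=[-] asks=[#5:2@97]

Answer: BIDS (highest first):
  (empty)
ASKS (lowest first):
  #5: 2@97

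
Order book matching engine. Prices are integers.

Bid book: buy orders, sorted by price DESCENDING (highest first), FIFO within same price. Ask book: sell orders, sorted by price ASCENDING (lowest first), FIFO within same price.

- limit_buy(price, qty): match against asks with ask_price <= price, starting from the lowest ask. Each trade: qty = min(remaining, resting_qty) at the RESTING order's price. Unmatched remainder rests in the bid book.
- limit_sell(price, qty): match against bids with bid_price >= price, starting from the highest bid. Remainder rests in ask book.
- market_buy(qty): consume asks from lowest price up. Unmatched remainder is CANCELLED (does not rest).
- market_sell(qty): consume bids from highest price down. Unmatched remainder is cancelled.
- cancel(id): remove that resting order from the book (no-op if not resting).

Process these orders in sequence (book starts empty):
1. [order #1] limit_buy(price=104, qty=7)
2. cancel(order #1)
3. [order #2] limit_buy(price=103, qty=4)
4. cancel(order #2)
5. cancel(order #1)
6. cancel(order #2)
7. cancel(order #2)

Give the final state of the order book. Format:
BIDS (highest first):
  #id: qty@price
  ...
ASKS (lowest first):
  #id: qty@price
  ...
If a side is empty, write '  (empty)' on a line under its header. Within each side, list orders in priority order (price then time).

Answer: BIDS (highest first):
  (empty)
ASKS (lowest first):
  (empty)

Derivation:
After op 1 [order #1] limit_buy(price=104, qty=7): fills=none; bids=[#1:7@104] asks=[-]
After op 2 cancel(order #1): fills=none; bids=[-] asks=[-]
After op 3 [order #2] limit_buy(price=103, qty=4): fills=none; bids=[#2:4@103] asks=[-]
After op 4 cancel(order #2): fills=none; bids=[-] asks=[-]
After op 5 cancel(order #1): fills=none; bids=[-] asks=[-]
After op 6 cancel(order #2): fills=none; bids=[-] asks=[-]
After op 7 cancel(order #2): fills=none; bids=[-] asks=[-]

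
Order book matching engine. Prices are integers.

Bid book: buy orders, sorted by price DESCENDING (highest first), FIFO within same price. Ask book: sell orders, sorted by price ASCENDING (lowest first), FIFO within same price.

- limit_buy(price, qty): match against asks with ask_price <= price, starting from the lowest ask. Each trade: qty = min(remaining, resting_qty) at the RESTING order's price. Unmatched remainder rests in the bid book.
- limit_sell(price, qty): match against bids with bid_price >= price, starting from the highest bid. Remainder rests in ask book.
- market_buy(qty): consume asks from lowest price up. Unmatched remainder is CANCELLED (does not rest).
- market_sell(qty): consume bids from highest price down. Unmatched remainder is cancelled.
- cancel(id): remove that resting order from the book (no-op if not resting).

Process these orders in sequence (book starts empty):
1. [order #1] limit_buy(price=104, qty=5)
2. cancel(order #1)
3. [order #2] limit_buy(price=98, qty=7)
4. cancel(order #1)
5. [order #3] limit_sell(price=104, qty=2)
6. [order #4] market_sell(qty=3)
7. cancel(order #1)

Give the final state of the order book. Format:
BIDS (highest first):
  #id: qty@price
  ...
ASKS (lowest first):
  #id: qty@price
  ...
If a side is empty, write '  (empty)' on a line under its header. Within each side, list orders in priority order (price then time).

After op 1 [order #1] limit_buy(price=104, qty=5): fills=none; bids=[#1:5@104] asks=[-]
After op 2 cancel(order #1): fills=none; bids=[-] asks=[-]
After op 3 [order #2] limit_buy(price=98, qty=7): fills=none; bids=[#2:7@98] asks=[-]
After op 4 cancel(order #1): fills=none; bids=[#2:7@98] asks=[-]
After op 5 [order #3] limit_sell(price=104, qty=2): fills=none; bids=[#2:7@98] asks=[#3:2@104]
After op 6 [order #4] market_sell(qty=3): fills=#2x#4:3@98; bids=[#2:4@98] asks=[#3:2@104]
After op 7 cancel(order #1): fills=none; bids=[#2:4@98] asks=[#3:2@104]

Answer: BIDS (highest first):
  #2: 4@98
ASKS (lowest first):
  #3: 2@104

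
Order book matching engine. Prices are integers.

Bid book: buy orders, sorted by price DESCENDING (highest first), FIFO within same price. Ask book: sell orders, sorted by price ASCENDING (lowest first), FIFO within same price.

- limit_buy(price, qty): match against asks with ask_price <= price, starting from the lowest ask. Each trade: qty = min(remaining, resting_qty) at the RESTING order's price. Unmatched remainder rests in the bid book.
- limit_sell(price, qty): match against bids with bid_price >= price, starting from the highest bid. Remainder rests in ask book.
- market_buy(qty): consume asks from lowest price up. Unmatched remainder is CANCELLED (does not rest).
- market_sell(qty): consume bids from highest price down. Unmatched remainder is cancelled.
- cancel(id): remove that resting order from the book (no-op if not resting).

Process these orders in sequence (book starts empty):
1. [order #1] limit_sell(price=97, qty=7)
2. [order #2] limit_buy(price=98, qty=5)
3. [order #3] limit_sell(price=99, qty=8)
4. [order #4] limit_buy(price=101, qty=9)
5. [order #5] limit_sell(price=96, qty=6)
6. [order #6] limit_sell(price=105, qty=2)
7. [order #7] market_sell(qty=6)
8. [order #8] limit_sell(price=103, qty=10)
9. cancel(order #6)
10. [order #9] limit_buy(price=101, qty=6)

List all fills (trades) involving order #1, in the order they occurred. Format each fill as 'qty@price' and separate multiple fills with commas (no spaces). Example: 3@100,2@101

After op 1 [order #1] limit_sell(price=97, qty=7): fills=none; bids=[-] asks=[#1:7@97]
After op 2 [order #2] limit_buy(price=98, qty=5): fills=#2x#1:5@97; bids=[-] asks=[#1:2@97]
After op 3 [order #3] limit_sell(price=99, qty=8): fills=none; bids=[-] asks=[#1:2@97 #3:8@99]
After op 4 [order #4] limit_buy(price=101, qty=9): fills=#4x#1:2@97 #4x#3:7@99; bids=[-] asks=[#3:1@99]
After op 5 [order #5] limit_sell(price=96, qty=6): fills=none; bids=[-] asks=[#5:6@96 #3:1@99]
After op 6 [order #6] limit_sell(price=105, qty=2): fills=none; bids=[-] asks=[#5:6@96 #3:1@99 #6:2@105]
After op 7 [order #7] market_sell(qty=6): fills=none; bids=[-] asks=[#5:6@96 #3:1@99 #6:2@105]
After op 8 [order #8] limit_sell(price=103, qty=10): fills=none; bids=[-] asks=[#5:6@96 #3:1@99 #8:10@103 #6:2@105]
After op 9 cancel(order #6): fills=none; bids=[-] asks=[#5:6@96 #3:1@99 #8:10@103]
After op 10 [order #9] limit_buy(price=101, qty=6): fills=#9x#5:6@96; bids=[-] asks=[#3:1@99 #8:10@103]

Answer: 5@97,2@97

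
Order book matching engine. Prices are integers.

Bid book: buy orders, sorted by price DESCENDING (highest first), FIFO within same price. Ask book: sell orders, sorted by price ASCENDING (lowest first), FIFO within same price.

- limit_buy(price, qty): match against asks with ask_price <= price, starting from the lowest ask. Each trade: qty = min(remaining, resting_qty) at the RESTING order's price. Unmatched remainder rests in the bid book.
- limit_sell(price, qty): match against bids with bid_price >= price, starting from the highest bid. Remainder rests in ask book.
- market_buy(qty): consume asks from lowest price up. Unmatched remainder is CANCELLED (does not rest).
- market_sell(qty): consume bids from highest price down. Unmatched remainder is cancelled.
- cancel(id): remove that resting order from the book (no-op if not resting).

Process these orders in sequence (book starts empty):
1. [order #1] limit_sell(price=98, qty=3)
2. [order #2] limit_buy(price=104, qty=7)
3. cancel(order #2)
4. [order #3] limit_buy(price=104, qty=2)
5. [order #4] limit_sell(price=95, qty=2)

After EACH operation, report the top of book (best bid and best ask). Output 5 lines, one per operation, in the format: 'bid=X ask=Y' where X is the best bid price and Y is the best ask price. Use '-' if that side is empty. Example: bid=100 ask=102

After op 1 [order #1] limit_sell(price=98, qty=3): fills=none; bids=[-] asks=[#1:3@98]
After op 2 [order #2] limit_buy(price=104, qty=7): fills=#2x#1:3@98; bids=[#2:4@104] asks=[-]
After op 3 cancel(order #2): fills=none; bids=[-] asks=[-]
After op 4 [order #3] limit_buy(price=104, qty=2): fills=none; bids=[#3:2@104] asks=[-]
After op 5 [order #4] limit_sell(price=95, qty=2): fills=#3x#4:2@104; bids=[-] asks=[-]

Answer: bid=- ask=98
bid=104 ask=-
bid=- ask=-
bid=104 ask=-
bid=- ask=-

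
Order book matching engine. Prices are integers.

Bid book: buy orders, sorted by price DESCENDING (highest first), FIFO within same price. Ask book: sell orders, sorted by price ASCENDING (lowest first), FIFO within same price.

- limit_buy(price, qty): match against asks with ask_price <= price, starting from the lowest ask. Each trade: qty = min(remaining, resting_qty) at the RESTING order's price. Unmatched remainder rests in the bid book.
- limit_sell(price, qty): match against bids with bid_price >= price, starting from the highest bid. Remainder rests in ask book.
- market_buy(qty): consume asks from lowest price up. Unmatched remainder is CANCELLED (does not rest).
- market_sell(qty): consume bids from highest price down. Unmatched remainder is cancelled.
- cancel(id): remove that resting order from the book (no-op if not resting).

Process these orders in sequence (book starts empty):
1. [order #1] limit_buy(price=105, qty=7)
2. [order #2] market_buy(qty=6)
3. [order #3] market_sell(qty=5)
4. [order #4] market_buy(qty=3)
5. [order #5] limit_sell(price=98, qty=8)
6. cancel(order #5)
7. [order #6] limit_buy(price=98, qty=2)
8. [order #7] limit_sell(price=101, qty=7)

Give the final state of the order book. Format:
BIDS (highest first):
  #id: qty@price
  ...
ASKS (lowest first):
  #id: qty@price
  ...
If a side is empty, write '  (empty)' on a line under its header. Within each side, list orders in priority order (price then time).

Answer: BIDS (highest first):
  #6: 2@98
ASKS (lowest first):
  #7: 7@101

Derivation:
After op 1 [order #1] limit_buy(price=105, qty=7): fills=none; bids=[#1:7@105] asks=[-]
After op 2 [order #2] market_buy(qty=6): fills=none; bids=[#1:7@105] asks=[-]
After op 3 [order #3] market_sell(qty=5): fills=#1x#3:5@105; bids=[#1:2@105] asks=[-]
After op 4 [order #4] market_buy(qty=3): fills=none; bids=[#1:2@105] asks=[-]
After op 5 [order #5] limit_sell(price=98, qty=8): fills=#1x#5:2@105; bids=[-] asks=[#5:6@98]
After op 6 cancel(order #5): fills=none; bids=[-] asks=[-]
After op 7 [order #6] limit_buy(price=98, qty=2): fills=none; bids=[#6:2@98] asks=[-]
After op 8 [order #7] limit_sell(price=101, qty=7): fills=none; bids=[#6:2@98] asks=[#7:7@101]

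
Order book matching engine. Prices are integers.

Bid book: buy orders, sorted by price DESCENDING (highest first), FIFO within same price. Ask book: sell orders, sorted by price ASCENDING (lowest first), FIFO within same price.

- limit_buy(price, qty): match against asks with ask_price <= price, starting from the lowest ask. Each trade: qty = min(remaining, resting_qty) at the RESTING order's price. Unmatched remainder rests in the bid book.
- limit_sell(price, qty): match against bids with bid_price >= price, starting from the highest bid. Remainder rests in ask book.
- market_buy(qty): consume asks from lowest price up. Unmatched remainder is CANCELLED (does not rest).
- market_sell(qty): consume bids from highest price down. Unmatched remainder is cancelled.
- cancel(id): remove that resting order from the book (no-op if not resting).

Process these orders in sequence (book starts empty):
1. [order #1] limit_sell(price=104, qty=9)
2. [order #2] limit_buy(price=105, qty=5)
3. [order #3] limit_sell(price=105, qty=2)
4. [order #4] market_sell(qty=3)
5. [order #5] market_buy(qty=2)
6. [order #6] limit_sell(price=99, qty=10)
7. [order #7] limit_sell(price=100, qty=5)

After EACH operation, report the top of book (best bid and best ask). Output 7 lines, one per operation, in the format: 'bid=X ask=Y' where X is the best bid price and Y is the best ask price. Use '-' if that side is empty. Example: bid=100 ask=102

After op 1 [order #1] limit_sell(price=104, qty=9): fills=none; bids=[-] asks=[#1:9@104]
After op 2 [order #2] limit_buy(price=105, qty=5): fills=#2x#1:5@104; bids=[-] asks=[#1:4@104]
After op 3 [order #3] limit_sell(price=105, qty=2): fills=none; bids=[-] asks=[#1:4@104 #3:2@105]
After op 4 [order #4] market_sell(qty=3): fills=none; bids=[-] asks=[#1:4@104 #3:2@105]
After op 5 [order #5] market_buy(qty=2): fills=#5x#1:2@104; bids=[-] asks=[#1:2@104 #3:2@105]
After op 6 [order #6] limit_sell(price=99, qty=10): fills=none; bids=[-] asks=[#6:10@99 #1:2@104 #3:2@105]
After op 7 [order #7] limit_sell(price=100, qty=5): fills=none; bids=[-] asks=[#6:10@99 #7:5@100 #1:2@104 #3:2@105]

Answer: bid=- ask=104
bid=- ask=104
bid=- ask=104
bid=- ask=104
bid=- ask=104
bid=- ask=99
bid=- ask=99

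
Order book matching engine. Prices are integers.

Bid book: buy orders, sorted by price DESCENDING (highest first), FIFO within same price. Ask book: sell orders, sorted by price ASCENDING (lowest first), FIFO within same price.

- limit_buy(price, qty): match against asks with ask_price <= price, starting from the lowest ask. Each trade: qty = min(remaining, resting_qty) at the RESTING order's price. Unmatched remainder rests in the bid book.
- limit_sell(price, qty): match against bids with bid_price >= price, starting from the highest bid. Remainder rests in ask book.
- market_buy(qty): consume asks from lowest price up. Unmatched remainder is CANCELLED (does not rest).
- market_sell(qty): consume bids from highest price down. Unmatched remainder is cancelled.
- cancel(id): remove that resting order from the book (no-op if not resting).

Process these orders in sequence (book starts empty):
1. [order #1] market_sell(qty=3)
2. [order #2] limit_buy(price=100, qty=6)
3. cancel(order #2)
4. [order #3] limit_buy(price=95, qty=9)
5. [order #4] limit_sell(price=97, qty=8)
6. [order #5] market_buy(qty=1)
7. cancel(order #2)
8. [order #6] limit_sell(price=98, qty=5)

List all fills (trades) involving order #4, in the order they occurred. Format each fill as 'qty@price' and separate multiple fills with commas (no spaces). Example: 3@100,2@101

After op 1 [order #1] market_sell(qty=3): fills=none; bids=[-] asks=[-]
After op 2 [order #2] limit_buy(price=100, qty=6): fills=none; bids=[#2:6@100] asks=[-]
After op 3 cancel(order #2): fills=none; bids=[-] asks=[-]
After op 4 [order #3] limit_buy(price=95, qty=9): fills=none; bids=[#3:9@95] asks=[-]
After op 5 [order #4] limit_sell(price=97, qty=8): fills=none; bids=[#3:9@95] asks=[#4:8@97]
After op 6 [order #5] market_buy(qty=1): fills=#5x#4:1@97; bids=[#3:9@95] asks=[#4:7@97]
After op 7 cancel(order #2): fills=none; bids=[#3:9@95] asks=[#4:7@97]
After op 8 [order #6] limit_sell(price=98, qty=5): fills=none; bids=[#3:9@95] asks=[#4:7@97 #6:5@98]

Answer: 1@97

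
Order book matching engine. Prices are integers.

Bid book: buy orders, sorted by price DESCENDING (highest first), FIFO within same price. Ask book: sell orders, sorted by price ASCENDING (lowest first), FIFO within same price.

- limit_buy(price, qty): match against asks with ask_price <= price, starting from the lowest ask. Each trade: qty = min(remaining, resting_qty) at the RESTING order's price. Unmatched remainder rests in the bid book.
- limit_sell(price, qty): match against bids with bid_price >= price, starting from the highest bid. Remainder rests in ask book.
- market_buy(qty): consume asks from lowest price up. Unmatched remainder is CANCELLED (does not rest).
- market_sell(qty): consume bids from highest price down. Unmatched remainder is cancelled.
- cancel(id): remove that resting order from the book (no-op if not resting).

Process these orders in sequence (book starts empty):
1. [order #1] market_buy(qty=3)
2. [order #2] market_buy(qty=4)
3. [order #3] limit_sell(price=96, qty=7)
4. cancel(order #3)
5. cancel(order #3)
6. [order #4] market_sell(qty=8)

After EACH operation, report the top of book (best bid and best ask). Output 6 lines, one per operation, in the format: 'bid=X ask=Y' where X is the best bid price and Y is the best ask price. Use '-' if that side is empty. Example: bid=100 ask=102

Answer: bid=- ask=-
bid=- ask=-
bid=- ask=96
bid=- ask=-
bid=- ask=-
bid=- ask=-

Derivation:
After op 1 [order #1] market_buy(qty=3): fills=none; bids=[-] asks=[-]
After op 2 [order #2] market_buy(qty=4): fills=none; bids=[-] asks=[-]
After op 3 [order #3] limit_sell(price=96, qty=7): fills=none; bids=[-] asks=[#3:7@96]
After op 4 cancel(order #3): fills=none; bids=[-] asks=[-]
After op 5 cancel(order #3): fills=none; bids=[-] asks=[-]
After op 6 [order #4] market_sell(qty=8): fills=none; bids=[-] asks=[-]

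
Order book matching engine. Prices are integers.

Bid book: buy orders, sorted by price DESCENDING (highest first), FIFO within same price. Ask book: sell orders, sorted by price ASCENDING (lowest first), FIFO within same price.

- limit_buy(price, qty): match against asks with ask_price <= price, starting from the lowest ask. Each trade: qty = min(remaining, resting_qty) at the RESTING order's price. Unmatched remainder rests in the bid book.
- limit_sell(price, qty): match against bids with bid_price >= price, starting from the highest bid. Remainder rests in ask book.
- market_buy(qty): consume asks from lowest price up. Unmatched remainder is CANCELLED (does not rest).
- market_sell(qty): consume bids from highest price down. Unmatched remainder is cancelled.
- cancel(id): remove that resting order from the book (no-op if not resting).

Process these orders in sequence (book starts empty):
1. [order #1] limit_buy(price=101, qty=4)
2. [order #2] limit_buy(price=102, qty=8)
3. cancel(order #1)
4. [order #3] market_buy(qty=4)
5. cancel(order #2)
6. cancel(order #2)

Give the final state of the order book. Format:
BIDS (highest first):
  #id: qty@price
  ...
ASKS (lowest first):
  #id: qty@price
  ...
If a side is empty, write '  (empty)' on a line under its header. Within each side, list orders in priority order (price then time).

Answer: BIDS (highest first):
  (empty)
ASKS (lowest first):
  (empty)

Derivation:
After op 1 [order #1] limit_buy(price=101, qty=4): fills=none; bids=[#1:4@101] asks=[-]
After op 2 [order #2] limit_buy(price=102, qty=8): fills=none; bids=[#2:8@102 #1:4@101] asks=[-]
After op 3 cancel(order #1): fills=none; bids=[#2:8@102] asks=[-]
After op 4 [order #3] market_buy(qty=4): fills=none; bids=[#2:8@102] asks=[-]
After op 5 cancel(order #2): fills=none; bids=[-] asks=[-]
After op 6 cancel(order #2): fills=none; bids=[-] asks=[-]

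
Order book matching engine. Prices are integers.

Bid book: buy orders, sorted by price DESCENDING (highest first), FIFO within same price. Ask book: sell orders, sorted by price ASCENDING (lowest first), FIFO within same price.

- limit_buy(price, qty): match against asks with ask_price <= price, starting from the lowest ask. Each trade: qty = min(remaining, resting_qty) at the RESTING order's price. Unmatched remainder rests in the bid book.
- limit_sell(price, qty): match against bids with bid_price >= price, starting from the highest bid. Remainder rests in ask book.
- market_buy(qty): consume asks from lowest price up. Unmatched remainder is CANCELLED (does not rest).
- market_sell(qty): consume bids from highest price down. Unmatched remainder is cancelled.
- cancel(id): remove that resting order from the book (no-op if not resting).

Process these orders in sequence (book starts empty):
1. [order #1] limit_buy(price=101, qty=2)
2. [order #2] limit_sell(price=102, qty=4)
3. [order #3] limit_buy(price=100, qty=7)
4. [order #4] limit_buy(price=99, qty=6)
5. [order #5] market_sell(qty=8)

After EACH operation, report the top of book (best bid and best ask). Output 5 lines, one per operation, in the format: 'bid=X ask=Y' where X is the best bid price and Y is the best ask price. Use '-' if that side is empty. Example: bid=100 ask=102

Answer: bid=101 ask=-
bid=101 ask=102
bid=101 ask=102
bid=101 ask=102
bid=100 ask=102

Derivation:
After op 1 [order #1] limit_buy(price=101, qty=2): fills=none; bids=[#1:2@101] asks=[-]
After op 2 [order #2] limit_sell(price=102, qty=4): fills=none; bids=[#1:2@101] asks=[#2:4@102]
After op 3 [order #3] limit_buy(price=100, qty=7): fills=none; bids=[#1:2@101 #3:7@100] asks=[#2:4@102]
After op 4 [order #4] limit_buy(price=99, qty=6): fills=none; bids=[#1:2@101 #3:7@100 #4:6@99] asks=[#2:4@102]
After op 5 [order #5] market_sell(qty=8): fills=#1x#5:2@101 #3x#5:6@100; bids=[#3:1@100 #4:6@99] asks=[#2:4@102]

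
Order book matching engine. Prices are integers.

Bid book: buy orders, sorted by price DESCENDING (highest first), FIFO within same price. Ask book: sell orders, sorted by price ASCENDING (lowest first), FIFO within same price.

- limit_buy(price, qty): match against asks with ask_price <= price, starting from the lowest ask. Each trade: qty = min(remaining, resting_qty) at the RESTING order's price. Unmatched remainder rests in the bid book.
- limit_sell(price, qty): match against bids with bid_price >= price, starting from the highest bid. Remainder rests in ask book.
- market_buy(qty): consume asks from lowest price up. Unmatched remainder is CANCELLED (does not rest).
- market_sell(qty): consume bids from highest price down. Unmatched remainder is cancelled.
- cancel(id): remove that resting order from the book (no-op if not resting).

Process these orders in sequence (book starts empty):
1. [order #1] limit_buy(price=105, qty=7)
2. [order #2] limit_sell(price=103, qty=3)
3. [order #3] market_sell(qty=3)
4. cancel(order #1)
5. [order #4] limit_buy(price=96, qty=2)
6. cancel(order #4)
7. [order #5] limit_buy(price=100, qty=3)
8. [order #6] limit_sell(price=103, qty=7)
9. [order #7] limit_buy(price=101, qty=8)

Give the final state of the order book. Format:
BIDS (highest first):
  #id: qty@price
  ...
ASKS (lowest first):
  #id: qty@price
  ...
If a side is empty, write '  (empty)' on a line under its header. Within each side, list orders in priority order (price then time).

Answer: BIDS (highest first):
  #7: 8@101
  #5: 3@100
ASKS (lowest first):
  #6: 7@103

Derivation:
After op 1 [order #1] limit_buy(price=105, qty=7): fills=none; bids=[#1:7@105] asks=[-]
After op 2 [order #2] limit_sell(price=103, qty=3): fills=#1x#2:3@105; bids=[#1:4@105] asks=[-]
After op 3 [order #3] market_sell(qty=3): fills=#1x#3:3@105; bids=[#1:1@105] asks=[-]
After op 4 cancel(order #1): fills=none; bids=[-] asks=[-]
After op 5 [order #4] limit_buy(price=96, qty=2): fills=none; bids=[#4:2@96] asks=[-]
After op 6 cancel(order #4): fills=none; bids=[-] asks=[-]
After op 7 [order #5] limit_buy(price=100, qty=3): fills=none; bids=[#5:3@100] asks=[-]
After op 8 [order #6] limit_sell(price=103, qty=7): fills=none; bids=[#5:3@100] asks=[#6:7@103]
After op 9 [order #7] limit_buy(price=101, qty=8): fills=none; bids=[#7:8@101 #5:3@100] asks=[#6:7@103]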